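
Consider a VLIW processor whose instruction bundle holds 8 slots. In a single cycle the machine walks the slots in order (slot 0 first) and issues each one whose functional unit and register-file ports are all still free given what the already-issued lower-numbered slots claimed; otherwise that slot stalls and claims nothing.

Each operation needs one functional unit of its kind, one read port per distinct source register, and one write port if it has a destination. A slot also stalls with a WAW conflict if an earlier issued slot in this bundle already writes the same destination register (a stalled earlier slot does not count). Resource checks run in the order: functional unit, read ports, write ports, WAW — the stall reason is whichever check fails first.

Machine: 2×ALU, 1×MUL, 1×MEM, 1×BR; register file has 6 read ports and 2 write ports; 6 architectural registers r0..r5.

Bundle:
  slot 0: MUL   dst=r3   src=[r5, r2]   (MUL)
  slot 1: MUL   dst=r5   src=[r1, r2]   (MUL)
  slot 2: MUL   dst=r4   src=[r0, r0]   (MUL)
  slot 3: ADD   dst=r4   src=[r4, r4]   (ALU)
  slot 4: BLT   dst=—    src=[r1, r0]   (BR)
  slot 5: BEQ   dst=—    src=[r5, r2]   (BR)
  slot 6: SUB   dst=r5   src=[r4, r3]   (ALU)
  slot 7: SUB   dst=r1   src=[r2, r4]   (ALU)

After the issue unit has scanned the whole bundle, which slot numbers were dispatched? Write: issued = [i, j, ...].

[0] MUL needs rd=2 wr=1: ok; after: ALU=2 MUL=0 MEM=1 BR=1, R=4, W=1
[1] MUL needs rd=2 wr=1: FU; after: ALU=2 MUL=0 MEM=1 BR=1, R=4, W=1
[2] MUL needs rd=1 wr=1: FU; after: ALU=2 MUL=0 MEM=1 BR=1, R=4, W=1
[3] ALU needs rd=1 wr=1: ok; after: ALU=1 MUL=0 MEM=1 BR=1, R=3, W=0
[4] BR needs rd=2 wr=0: ok; after: ALU=1 MUL=0 MEM=1 BR=0, R=1, W=0
[5] BR needs rd=2 wr=0: FU; after: ALU=1 MUL=0 MEM=1 BR=0, R=1, W=0
[6] ALU needs rd=2 wr=1: RD_PORT; after: ALU=1 MUL=0 MEM=1 BR=0, R=1, W=0
[7] ALU needs rd=2 wr=1: RD_PORT; after: ALU=1 MUL=0 MEM=1 BR=0, R=1, W=0

issued = [0, 3, 4]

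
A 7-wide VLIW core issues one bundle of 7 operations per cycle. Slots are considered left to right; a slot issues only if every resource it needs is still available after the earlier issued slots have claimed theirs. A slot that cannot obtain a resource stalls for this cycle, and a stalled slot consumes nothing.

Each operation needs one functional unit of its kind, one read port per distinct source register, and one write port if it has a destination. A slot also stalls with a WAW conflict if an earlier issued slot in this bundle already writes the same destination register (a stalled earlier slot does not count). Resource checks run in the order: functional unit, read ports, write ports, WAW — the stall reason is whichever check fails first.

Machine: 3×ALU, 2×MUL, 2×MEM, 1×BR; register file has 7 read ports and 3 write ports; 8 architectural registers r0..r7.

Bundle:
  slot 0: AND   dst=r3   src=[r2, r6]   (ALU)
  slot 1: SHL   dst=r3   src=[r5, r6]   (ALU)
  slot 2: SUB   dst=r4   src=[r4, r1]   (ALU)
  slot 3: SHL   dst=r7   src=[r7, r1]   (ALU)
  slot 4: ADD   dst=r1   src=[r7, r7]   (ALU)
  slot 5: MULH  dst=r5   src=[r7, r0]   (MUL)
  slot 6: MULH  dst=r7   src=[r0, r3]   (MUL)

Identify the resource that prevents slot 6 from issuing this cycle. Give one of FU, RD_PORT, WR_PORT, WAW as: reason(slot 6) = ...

  0. ALU→r3 ⇒ go  {2A/2Mu/2Ld/1B | 5r 2w}
  1. ALU→r3 ⇒ no(WAW)  {2A/2Mu/2Ld/1B | 5r 2w}
  2. ALU→r4 ⇒ go  {1A/2Mu/2Ld/1B | 3r 1w}
  3. ALU→r7 ⇒ go  {0A/2Mu/2Ld/1B | 1r 0w}
  4. ALU→r1 ⇒ no(FU)  {0A/2Mu/2Ld/1B | 1r 0w}
  5. MUL→r5 ⇒ no(RD_PORT)  {0A/2Mu/2Ld/1B | 1r 0w}
  6. MUL→r7 ⇒ no(RD_PORT)  {0A/2Mu/2Ld/1B | 1r 0w}

reason(slot 6) = RD_PORT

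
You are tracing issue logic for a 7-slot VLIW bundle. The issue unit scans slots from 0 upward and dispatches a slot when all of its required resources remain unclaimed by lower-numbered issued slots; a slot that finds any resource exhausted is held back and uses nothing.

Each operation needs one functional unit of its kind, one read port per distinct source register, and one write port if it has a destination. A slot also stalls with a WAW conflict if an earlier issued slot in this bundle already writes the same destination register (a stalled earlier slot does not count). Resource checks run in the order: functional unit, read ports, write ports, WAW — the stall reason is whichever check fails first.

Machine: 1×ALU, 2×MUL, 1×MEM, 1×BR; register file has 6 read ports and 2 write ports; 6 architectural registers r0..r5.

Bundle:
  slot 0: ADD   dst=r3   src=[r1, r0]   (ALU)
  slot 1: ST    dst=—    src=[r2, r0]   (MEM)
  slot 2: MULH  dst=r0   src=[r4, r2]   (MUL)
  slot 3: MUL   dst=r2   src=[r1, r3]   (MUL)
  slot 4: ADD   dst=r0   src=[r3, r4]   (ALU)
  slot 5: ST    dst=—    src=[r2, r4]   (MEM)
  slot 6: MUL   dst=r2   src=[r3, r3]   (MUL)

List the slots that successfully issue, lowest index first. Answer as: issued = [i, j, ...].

issued = [0, 1, 2]

slot 0 (ALU): ISSUE — free A0,Mu2,Ld1,B1 rp4 wp1
slot 1 (MEM): ISSUE — free A0,Mu2,Ld0,B1 rp2 wp1
slot 2 (MUL): ISSUE — free A0,Mu1,Ld0,B1 rp0 wp0
slot 3 (MUL): stall RD_PORT — free A0,Mu1,Ld0,B1 rp0 wp0
slot 4 (ALU): stall FU — free A0,Mu1,Ld0,B1 rp0 wp0
slot 5 (MEM): stall FU — free A0,Mu1,Ld0,B1 rp0 wp0
slot 6 (MUL): stall RD_PORT — free A0,Mu1,Ld0,B1 rp0 wp0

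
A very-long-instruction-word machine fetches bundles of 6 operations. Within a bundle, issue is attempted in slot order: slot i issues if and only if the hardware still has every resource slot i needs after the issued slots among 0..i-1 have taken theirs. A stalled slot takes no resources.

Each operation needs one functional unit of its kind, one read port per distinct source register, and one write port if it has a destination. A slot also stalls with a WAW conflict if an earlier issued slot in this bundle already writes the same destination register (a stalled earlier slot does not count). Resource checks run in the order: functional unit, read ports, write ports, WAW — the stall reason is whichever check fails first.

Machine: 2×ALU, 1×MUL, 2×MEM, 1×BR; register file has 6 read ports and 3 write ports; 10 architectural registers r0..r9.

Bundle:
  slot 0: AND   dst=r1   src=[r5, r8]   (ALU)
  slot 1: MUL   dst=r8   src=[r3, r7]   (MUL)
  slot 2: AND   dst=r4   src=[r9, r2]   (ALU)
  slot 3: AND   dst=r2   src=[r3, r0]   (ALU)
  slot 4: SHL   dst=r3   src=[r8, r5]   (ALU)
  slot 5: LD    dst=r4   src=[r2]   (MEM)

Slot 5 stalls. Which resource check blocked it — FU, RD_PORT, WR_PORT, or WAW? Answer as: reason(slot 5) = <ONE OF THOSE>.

reason(slot 5) = RD_PORT

slot 0 (ALU): ISSUE — free A1,Mu1,Ld2,B1 rp4 wp2
slot 1 (MUL): ISSUE — free A1,Mu0,Ld2,B1 rp2 wp1
slot 2 (ALU): ISSUE — free A0,Mu0,Ld2,B1 rp0 wp0
slot 3 (ALU): stall FU — free A0,Mu0,Ld2,B1 rp0 wp0
slot 4 (ALU): stall FU — free A0,Mu0,Ld2,B1 rp0 wp0
slot 5 (MEM): stall RD_PORT — free A0,Mu0,Ld2,B1 rp0 wp0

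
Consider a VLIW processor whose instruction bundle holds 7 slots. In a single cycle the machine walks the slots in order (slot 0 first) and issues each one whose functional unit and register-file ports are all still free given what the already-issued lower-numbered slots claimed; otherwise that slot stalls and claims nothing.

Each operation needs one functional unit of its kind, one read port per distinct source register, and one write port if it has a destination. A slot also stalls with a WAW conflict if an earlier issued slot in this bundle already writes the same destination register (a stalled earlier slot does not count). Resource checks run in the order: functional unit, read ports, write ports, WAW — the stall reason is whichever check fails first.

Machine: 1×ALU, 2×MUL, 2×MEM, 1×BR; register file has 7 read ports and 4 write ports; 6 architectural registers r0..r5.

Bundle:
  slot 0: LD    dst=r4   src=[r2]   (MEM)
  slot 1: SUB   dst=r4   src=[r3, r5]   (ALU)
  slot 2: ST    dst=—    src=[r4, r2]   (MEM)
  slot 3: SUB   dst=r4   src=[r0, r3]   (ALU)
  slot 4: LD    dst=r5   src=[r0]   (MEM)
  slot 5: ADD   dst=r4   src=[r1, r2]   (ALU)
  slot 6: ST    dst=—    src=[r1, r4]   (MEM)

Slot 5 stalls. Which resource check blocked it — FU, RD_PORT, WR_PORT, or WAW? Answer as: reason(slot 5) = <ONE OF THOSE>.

(0) want 1×MEM +1rd +1wr — yes → AL1|MU2|ME1|BR1|rd6|wr3
(1) want 1×ALU +2rd +1wr — WAW → AL1|MU2|ME1|BR1|rd6|wr3
(2) want 1×MEM +2rd +0wr — yes → AL1|MU2|ME0|BR1|rd4|wr3
(3) want 1×ALU +2rd +1wr — WAW → AL1|MU2|ME0|BR1|rd4|wr3
(4) want 1×MEM +1rd +1wr — FU → AL1|MU2|ME0|BR1|rd4|wr3
(5) want 1×ALU +2rd +1wr — WAW → AL1|MU2|ME0|BR1|rd4|wr3
(6) want 1×MEM +2rd +0wr — FU → AL1|MU2|ME0|BR1|rd4|wr3

reason(slot 5) = WAW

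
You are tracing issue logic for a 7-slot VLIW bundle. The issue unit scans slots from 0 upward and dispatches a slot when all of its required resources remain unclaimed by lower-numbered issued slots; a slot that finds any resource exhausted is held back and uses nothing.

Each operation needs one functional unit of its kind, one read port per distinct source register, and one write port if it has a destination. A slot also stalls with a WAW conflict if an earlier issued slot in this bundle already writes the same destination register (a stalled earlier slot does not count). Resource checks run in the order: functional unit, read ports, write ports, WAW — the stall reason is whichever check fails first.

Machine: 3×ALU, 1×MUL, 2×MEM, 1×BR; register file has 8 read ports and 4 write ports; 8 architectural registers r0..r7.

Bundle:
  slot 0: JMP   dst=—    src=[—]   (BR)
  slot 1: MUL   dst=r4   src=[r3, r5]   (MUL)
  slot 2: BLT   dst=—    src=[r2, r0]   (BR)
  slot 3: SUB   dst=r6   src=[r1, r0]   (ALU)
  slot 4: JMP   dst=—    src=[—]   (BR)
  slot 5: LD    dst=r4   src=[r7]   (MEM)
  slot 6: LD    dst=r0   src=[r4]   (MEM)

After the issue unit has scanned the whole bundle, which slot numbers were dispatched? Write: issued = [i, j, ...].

issued = [0, 1, 3, 6]

(0) want 1×BR +0rd +0wr — yes → AL3|MU1|ME2|BR0|rd8|wr4
(1) want 1×MUL +2rd +1wr — yes → AL3|MU0|ME2|BR0|rd6|wr3
(2) want 1×BR +2rd +0wr — FU → AL3|MU0|ME2|BR0|rd6|wr3
(3) want 1×ALU +2rd +1wr — yes → AL2|MU0|ME2|BR0|rd4|wr2
(4) want 1×BR +0rd +0wr — FU → AL2|MU0|ME2|BR0|rd4|wr2
(5) want 1×MEM +1rd +1wr — WAW → AL2|MU0|ME2|BR0|rd4|wr2
(6) want 1×MEM +1rd +1wr — yes → AL2|MU0|ME1|BR0|rd3|wr1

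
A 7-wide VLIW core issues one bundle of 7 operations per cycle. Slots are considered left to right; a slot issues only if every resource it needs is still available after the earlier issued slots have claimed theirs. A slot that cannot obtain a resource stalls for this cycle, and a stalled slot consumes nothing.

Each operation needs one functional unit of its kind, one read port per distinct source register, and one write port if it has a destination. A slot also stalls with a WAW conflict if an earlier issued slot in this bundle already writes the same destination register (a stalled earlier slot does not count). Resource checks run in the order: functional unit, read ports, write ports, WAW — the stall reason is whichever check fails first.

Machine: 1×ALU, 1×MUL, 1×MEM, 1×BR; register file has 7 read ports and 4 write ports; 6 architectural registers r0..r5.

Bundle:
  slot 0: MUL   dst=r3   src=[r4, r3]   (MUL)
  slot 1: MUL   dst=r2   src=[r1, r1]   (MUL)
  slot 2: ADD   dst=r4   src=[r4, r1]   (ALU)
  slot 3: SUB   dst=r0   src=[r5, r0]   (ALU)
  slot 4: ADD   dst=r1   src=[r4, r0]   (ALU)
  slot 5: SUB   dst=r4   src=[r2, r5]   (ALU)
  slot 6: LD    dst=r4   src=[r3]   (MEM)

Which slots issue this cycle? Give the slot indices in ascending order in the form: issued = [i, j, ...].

issued = [0, 2]

[0] MUL needs rd=2 wr=1: ok; after: ALU=1 MUL=0 MEM=1 BR=1, R=5, W=3
[1] MUL needs rd=1 wr=1: FU; after: ALU=1 MUL=0 MEM=1 BR=1, R=5, W=3
[2] ALU needs rd=2 wr=1: ok; after: ALU=0 MUL=0 MEM=1 BR=1, R=3, W=2
[3] ALU needs rd=2 wr=1: FU; after: ALU=0 MUL=0 MEM=1 BR=1, R=3, W=2
[4] ALU needs rd=2 wr=1: FU; after: ALU=0 MUL=0 MEM=1 BR=1, R=3, W=2
[5] ALU needs rd=2 wr=1: FU; after: ALU=0 MUL=0 MEM=1 BR=1, R=3, W=2
[6] MEM needs rd=1 wr=1: WAW; after: ALU=0 MUL=0 MEM=1 BR=1, R=3, W=2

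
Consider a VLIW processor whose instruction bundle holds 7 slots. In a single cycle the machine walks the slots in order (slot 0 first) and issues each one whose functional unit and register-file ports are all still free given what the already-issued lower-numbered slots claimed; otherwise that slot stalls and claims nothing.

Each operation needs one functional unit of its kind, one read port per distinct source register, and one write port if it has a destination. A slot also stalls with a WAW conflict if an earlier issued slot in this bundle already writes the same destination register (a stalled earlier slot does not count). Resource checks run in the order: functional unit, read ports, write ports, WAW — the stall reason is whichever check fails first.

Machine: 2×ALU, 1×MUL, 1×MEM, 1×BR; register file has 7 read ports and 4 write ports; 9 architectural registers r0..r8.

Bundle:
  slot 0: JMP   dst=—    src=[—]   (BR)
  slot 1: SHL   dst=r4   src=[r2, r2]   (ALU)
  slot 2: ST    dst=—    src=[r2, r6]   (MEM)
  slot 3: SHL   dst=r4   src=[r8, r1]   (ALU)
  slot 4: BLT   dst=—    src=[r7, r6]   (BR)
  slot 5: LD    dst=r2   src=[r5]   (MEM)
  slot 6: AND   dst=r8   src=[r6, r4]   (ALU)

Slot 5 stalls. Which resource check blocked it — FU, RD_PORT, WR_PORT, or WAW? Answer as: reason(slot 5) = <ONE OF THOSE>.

reason(slot 5) = FU

(0) want 1×BR +0rd +0wr — yes → AL2|MU1|ME1|BR0|rd7|wr4
(1) want 1×ALU +1rd +1wr — yes → AL1|MU1|ME1|BR0|rd6|wr3
(2) want 1×MEM +2rd +0wr — yes → AL1|MU1|ME0|BR0|rd4|wr3
(3) want 1×ALU +2rd +1wr — WAW → AL1|MU1|ME0|BR0|rd4|wr3
(4) want 1×BR +2rd +0wr — FU → AL1|MU1|ME0|BR0|rd4|wr3
(5) want 1×MEM +1rd +1wr — FU → AL1|MU1|ME0|BR0|rd4|wr3
(6) want 1×ALU +2rd +1wr — yes → AL0|MU1|ME0|BR0|rd2|wr2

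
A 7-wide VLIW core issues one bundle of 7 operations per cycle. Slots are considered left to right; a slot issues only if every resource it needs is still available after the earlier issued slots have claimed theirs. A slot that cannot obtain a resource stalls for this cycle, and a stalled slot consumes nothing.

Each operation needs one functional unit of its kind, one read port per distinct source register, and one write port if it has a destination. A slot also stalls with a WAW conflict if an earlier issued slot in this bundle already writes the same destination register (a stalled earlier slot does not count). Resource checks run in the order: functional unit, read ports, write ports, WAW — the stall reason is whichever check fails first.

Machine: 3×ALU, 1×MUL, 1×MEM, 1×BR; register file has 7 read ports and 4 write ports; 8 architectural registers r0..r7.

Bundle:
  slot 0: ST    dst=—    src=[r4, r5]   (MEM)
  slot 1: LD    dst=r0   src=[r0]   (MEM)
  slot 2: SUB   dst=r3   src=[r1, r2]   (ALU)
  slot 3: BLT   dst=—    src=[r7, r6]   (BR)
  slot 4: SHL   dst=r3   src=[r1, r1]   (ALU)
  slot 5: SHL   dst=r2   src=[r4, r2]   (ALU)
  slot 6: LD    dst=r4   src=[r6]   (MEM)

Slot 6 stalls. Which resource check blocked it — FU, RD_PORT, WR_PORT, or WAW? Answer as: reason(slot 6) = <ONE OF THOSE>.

slot 0 (MEM): ISSUE — free A3,Mu1,Ld0,B1 rp5 wp4
slot 1 (MEM): stall FU — free A3,Mu1,Ld0,B1 rp5 wp4
slot 2 (ALU): ISSUE — free A2,Mu1,Ld0,B1 rp3 wp3
slot 3 (BR): ISSUE — free A2,Mu1,Ld0,B0 rp1 wp3
slot 4 (ALU): stall WAW — free A2,Mu1,Ld0,B0 rp1 wp3
slot 5 (ALU): stall RD_PORT — free A2,Mu1,Ld0,B0 rp1 wp3
slot 6 (MEM): stall FU — free A2,Mu1,Ld0,B0 rp1 wp3

reason(slot 6) = FU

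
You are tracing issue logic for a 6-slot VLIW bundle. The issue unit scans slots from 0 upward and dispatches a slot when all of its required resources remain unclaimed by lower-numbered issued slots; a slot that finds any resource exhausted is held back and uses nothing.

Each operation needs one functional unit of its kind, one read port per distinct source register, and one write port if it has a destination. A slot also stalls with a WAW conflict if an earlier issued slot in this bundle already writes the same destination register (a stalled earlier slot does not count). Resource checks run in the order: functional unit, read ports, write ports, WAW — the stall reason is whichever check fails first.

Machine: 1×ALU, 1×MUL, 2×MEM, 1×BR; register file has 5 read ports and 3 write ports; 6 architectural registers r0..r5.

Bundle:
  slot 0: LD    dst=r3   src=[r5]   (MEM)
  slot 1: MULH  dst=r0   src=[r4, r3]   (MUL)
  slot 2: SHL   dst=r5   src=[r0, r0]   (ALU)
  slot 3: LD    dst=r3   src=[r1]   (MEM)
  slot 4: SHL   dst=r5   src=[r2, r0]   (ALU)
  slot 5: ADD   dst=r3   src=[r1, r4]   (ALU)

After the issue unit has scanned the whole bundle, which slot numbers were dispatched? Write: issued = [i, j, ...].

#0 MEM src=r5 dispatched  <A:1 Mu:1 Ld:1 B:1 rd:4 wr:2>
#1 MUL src=r4,r3 dispatched  <A:1 Mu:0 Ld:1 B:1 rd:2 wr:1>
#2 ALU src=r0,r0 dispatched  <A:0 Mu:0 Ld:1 B:1 rd:1 wr:0>
#3 MEM src=r1 held:WR_PORT  <A:0 Mu:0 Ld:1 B:1 rd:1 wr:0>
#4 ALU src=r2,r0 held:FU  <A:0 Mu:0 Ld:1 B:1 rd:1 wr:0>
#5 ALU src=r1,r4 held:FU  <A:0 Mu:0 Ld:1 B:1 rd:1 wr:0>

issued = [0, 1, 2]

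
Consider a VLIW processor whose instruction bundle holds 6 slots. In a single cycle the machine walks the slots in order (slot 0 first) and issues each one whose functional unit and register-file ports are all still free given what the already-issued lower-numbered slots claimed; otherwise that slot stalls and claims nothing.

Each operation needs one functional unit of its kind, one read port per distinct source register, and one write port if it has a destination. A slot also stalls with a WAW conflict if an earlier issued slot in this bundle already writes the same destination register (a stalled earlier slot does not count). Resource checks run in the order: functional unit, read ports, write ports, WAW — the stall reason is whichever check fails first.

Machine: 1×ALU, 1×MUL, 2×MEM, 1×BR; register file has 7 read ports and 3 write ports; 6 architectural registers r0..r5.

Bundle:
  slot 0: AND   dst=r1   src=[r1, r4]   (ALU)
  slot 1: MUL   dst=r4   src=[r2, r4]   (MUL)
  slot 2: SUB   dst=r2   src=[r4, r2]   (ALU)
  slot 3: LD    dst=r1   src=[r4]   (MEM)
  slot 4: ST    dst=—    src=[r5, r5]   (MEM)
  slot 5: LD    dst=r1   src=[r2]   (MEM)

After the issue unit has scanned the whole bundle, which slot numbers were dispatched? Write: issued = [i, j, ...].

issued = [0, 1, 4]

#0 ALU src=r1,r4 dispatched  <A:0 Mu:1 Ld:2 B:1 rd:5 wr:2>
#1 MUL src=r2,r4 dispatched  <A:0 Mu:0 Ld:2 B:1 rd:3 wr:1>
#2 ALU src=r4,r2 held:FU  <A:0 Mu:0 Ld:2 B:1 rd:3 wr:1>
#3 MEM src=r4 held:WAW  <A:0 Mu:0 Ld:2 B:1 rd:3 wr:1>
#4 MEM src=r5,r5 dispatched  <A:0 Mu:0 Ld:1 B:1 rd:2 wr:1>
#5 MEM src=r2 held:WAW  <A:0 Mu:0 Ld:1 B:1 rd:2 wr:1>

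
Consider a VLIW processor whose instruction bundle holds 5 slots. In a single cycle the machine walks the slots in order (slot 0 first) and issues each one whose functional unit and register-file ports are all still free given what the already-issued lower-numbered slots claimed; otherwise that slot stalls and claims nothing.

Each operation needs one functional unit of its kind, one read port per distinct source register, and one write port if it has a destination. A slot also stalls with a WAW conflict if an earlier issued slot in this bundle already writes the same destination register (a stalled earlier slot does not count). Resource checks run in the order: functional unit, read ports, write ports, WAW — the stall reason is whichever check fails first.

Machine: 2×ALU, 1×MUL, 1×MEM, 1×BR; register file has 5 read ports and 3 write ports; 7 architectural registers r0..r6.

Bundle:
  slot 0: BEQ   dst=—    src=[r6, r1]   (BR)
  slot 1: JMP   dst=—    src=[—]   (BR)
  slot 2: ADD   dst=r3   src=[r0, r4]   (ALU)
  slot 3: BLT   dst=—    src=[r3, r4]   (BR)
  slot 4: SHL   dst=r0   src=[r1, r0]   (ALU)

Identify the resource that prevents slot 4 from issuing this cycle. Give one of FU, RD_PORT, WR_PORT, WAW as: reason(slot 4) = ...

reason(slot 4) = RD_PORT

#0 BR src=r6,r1 dispatched  <A:2 Mu:1 Ld:1 B:0 rd:3 wr:3>
#1 BR src=- held:FU  <A:2 Mu:1 Ld:1 B:0 rd:3 wr:3>
#2 ALU src=r0,r4 dispatched  <A:1 Mu:1 Ld:1 B:0 rd:1 wr:2>
#3 BR src=r3,r4 held:FU  <A:1 Mu:1 Ld:1 B:0 rd:1 wr:2>
#4 ALU src=r1,r0 held:RD_PORT  <A:1 Mu:1 Ld:1 B:0 rd:1 wr:2>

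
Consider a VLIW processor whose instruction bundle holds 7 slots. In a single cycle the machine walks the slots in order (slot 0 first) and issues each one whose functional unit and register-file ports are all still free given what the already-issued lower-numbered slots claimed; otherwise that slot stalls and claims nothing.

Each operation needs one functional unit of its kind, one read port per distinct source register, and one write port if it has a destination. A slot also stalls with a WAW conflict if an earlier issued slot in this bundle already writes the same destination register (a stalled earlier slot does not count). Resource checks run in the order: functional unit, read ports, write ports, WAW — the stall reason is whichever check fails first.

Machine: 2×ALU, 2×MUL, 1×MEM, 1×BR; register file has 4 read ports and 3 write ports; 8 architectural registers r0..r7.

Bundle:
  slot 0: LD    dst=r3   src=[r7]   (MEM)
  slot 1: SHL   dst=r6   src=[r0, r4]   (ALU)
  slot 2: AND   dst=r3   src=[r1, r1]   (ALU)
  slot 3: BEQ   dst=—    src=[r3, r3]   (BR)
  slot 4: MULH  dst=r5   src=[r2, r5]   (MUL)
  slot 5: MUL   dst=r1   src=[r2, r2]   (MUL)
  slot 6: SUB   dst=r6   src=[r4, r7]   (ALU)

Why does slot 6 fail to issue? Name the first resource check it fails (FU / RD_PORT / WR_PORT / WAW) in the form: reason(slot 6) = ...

reason(slot 6) = RD_PORT

  0. MEM→r3 ⇒ go  {2A/2Mu/0Ld/1B | 3r 2w}
  1. ALU→r6 ⇒ go  {1A/2Mu/0Ld/1B | 1r 1w}
  2. ALU→r3 ⇒ no(WAW)  {1A/2Mu/0Ld/1B | 1r 1w}
  3. BR ⇒ go  {1A/2Mu/0Ld/0B | 0r 1w}
  4. MUL→r5 ⇒ no(RD_PORT)  {1A/2Mu/0Ld/0B | 0r 1w}
  5. MUL→r1 ⇒ no(RD_PORT)  {1A/2Mu/0Ld/0B | 0r 1w}
  6. ALU→r6 ⇒ no(RD_PORT)  {1A/2Mu/0Ld/0B | 0r 1w}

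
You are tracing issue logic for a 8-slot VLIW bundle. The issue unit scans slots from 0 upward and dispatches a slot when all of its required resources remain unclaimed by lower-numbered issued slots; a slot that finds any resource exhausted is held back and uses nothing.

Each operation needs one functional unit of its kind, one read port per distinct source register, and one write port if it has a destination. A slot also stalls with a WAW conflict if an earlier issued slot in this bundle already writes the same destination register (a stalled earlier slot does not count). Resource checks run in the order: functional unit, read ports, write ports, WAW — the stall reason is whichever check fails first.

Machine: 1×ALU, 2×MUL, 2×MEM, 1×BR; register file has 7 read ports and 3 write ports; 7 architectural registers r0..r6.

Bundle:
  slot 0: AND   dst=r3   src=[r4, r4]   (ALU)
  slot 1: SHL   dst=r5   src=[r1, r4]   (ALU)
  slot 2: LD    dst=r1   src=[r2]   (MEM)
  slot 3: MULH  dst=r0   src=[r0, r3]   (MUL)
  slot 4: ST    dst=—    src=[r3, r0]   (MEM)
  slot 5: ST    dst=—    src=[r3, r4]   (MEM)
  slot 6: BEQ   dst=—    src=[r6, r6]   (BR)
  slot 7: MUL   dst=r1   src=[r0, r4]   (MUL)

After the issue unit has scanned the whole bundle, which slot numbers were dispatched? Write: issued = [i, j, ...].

(0) want 1×ALU +1rd +1wr — yes → AL0|MU2|ME2|BR1|rd6|wr2
(1) want 1×ALU +2rd +1wr — FU → AL0|MU2|ME2|BR1|rd6|wr2
(2) want 1×MEM +1rd +1wr — yes → AL0|MU2|ME1|BR1|rd5|wr1
(3) want 1×MUL +2rd +1wr — yes → AL0|MU1|ME1|BR1|rd3|wr0
(4) want 1×MEM +2rd +0wr — yes → AL0|MU1|ME0|BR1|rd1|wr0
(5) want 1×MEM +2rd +0wr — FU → AL0|MU1|ME0|BR1|rd1|wr0
(6) want 1×BR +1rd +0wr — yes → AL0|MU1|ME0|BR0|rd0|wr0
(7) want 1×MUL +2rd +1wr — RD_PORT → AL0|MU1|ME0|BR0|rd0|wr0

issued = [0, 2, 3, 4, 6]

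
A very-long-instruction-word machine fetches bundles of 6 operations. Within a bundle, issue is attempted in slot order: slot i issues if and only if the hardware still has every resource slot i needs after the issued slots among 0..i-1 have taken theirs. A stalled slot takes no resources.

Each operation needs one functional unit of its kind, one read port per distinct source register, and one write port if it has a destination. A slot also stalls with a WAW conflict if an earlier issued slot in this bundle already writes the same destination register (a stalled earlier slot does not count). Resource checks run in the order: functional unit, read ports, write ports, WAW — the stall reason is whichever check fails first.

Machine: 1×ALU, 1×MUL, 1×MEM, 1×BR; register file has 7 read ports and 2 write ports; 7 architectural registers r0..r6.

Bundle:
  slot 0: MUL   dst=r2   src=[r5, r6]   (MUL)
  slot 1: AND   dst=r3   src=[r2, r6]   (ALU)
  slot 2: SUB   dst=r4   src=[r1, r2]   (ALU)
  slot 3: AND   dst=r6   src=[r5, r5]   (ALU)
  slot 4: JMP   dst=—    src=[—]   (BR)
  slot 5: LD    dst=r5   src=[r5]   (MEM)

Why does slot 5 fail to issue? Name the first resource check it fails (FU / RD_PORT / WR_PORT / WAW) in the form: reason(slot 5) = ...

reason(slot 5) = WR_PORT

[0] MUL needs rd=2 wr=1: ok; after: ALU=1 MUL=0 MEM=1 BR=1, R=5, W=1
[1] ALU needs rd=2 wr=1: ok; after: ALU=0 MUL=0 MEM=1 BR=1, R=3, W=0
[2] ALU needs rd=2 wr=1: FU; after: ALU=0 MUL=0 MEM=1 BR=1, R=3, W=0
[3] ALU needs rd=1 wr=1: FU; after: ALU=0 MUL=0 MEM=1 BR=1, R=3, W=0
[4] BR needs rd=0 wr=0: ok; after: ALU=0 MUL=0 MEM=1 BR=0, R=3, W=0
[5] MEM needs rd=1 wr=1: WR_PORT; after: ALU=0 MUL=0 MEM=1 BR=0, R=3, W=0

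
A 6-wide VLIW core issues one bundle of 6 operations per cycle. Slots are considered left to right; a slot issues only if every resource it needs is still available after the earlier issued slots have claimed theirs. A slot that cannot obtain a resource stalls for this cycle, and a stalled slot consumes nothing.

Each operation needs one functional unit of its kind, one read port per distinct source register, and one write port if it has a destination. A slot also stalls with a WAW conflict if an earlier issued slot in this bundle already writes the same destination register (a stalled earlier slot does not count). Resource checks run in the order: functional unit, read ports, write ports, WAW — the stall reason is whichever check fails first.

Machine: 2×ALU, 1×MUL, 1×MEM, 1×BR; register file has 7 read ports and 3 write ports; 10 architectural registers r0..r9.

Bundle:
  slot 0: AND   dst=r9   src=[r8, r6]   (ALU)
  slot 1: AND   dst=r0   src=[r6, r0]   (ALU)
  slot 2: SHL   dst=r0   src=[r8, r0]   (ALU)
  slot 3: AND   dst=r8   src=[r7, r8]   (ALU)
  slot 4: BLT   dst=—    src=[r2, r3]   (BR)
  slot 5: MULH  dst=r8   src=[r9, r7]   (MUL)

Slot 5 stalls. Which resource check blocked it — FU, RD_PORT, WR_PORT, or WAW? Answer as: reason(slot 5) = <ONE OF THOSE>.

(0) want 1×ALU +2rd +1wr — yes → AL1|MU1|ME1|BR1|rd5|wr2
(1) want 1×ALU +2rd +1wr — yes → AL0|MU1|ME1|BR1|rd3|wr1
(2) want 1×ALU +2rd +1wr — FU → AL0|MU1|ME1|BR1|rd3|wr1
(3) want 1×ALU +2rd +1wr — FU → AL0|MU1|ME1|BR1|rd3|wr1
(4) want 1×BR +2rd +0wr — yes → AL0|MU1|ME1|BR0|rd1|wr1
(5) want 1×MUL +2rd +1wr — RD_PORT → AL0|MU1|ME1|BR0|rd1|wr1

reason(slot 5) = RD_PORT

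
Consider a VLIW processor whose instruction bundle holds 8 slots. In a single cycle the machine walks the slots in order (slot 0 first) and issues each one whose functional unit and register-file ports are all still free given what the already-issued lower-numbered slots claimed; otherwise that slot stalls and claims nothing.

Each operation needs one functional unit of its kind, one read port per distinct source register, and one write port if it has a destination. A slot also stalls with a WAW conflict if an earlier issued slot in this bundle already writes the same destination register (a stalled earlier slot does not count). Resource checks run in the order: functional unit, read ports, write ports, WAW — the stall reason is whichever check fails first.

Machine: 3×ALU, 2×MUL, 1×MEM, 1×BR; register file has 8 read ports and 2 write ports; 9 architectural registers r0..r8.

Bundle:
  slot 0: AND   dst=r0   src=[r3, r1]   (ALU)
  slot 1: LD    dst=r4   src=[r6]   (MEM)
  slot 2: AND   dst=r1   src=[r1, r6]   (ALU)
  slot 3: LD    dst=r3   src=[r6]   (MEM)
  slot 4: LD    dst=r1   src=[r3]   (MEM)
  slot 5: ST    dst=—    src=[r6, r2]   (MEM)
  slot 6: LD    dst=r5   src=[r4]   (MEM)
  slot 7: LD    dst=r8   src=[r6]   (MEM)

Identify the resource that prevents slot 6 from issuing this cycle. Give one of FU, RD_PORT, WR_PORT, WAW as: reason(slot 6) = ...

#0 ALU src=r3,r1 dispatched  <A:2 Mu:2 Ld:1 B:1 rd:6 wr:1>
#1 MEM src=r6 dispatched  <A:2 Mu:2 Ld:0 B:1 rd:5 wr:0>
#2 ALU src=r1,r6 held:WR_PORT  <A:2 Mu:2 Ld:0 B:1 rd:5 wr:0>
#3 MEM src=r6 held:FU  <A:2 Mu:2 Ld:0 B:1 rd:5 wr:0>
#4 MEM src=r3 held:FU  <A:2 Mu:2 Ld:0 B:1 rd:5 wr:0>
#5 MEM src=r6,r2 held:FU  <A:2 Mu:2 Ld:0 B:1 rd:5 wr:0>
#6 MEM src=r4 held:FU  <A:2 Mu:2 Ld:0 B:1 rd:5 wr:0>
#7 MEM src=r6 held:FU  <A:2 Mu:2 Ld:0 B:1 rd:5 wr:0>

reason(slot 6) = FU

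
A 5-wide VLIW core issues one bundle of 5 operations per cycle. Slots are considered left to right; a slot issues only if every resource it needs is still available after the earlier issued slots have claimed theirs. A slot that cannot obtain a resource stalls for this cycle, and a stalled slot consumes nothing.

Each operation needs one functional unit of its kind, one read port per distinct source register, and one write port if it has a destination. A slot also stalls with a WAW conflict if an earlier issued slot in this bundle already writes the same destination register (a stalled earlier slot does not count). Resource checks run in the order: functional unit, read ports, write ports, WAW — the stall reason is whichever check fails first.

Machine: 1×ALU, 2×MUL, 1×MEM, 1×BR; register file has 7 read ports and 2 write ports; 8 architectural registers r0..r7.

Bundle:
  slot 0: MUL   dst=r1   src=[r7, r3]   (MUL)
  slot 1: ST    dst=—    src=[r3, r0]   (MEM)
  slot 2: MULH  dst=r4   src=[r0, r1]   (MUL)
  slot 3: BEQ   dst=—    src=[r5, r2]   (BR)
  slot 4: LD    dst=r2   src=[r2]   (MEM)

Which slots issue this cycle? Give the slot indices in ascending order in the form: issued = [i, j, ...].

issued = [0, 1, 2]

(0) want 1×MUL +2rd +1wr — yes → AL1|MU1|ME1|BR1|rd5|wr1
(1) want 1×MEM +2rd +0wr — yes → AL1|MU1|ME0|BR1|rd3|wr1
(2) want 1×MUL +2rd +1wr — yes → AL1|MU0|ME0|BR1|rd1|wr0
(3) want 1×BR +2rd +0wr — RD_PORT → AL1|MU0|ME0|BR1|rd1|wr0
(4) want 1×MEM +1rd +1wr — FU → AL1|MU0|ME0|BR1|rd1|wr0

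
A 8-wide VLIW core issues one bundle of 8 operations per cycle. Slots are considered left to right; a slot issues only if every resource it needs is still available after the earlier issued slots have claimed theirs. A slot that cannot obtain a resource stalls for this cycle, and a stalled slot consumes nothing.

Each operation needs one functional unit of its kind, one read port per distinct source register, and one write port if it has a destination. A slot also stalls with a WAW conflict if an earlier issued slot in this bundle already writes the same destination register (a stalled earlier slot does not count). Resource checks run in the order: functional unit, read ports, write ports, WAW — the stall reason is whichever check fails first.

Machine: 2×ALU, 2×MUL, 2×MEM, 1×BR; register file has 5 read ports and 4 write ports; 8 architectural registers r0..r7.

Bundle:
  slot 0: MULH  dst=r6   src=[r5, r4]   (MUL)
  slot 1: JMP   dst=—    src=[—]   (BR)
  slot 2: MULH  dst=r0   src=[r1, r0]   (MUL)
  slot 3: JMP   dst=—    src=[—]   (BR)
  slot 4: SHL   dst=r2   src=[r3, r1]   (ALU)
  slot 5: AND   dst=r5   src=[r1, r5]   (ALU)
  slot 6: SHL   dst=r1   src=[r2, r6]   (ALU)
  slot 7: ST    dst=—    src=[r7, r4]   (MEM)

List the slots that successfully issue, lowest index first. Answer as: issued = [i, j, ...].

[0] MUL needs rd=2 wr=1: ok; after: ALU=2 MUL=1 MEM=2 BR=1, R=3, W=3
[1] BR needs rd=0 wr=0: ok; after: ALU=2 MUL=1 MEM=2 BR=0, R=3, W=3
[2] MUL needs rd=2 wr=1: ok; after: ALU=2 MUL=0 MEM=2 BR=0, R=1, W=2
[3] BR needs rd=0 wr=0: FU; after: ALU=2 MUL=0 MEM=2 BR=0, R=1, W=2
[4] ALU needs rd=2 wr=1: RD_PORT; after: ALU=2 MUL=0 MEM=2 BR=0, R=1, W=2
[5] ALU needs rd=2 wr=1: RD_PORT; after: ALU=2 MUL=0 MEM=2 BR=0, R=1, W=2
[6] ALU needs rd=2 wr=1: RD_PORT; after: ALU=2 MUL=0 MEM=2 BR=0, R=1, W=2
[7] MEM needs rd=2 wr=0: RD_PORT; after: ALU=2 MUL=0 MEM=2 BR=0, R=1, W=2

issued = [0, 1, 2]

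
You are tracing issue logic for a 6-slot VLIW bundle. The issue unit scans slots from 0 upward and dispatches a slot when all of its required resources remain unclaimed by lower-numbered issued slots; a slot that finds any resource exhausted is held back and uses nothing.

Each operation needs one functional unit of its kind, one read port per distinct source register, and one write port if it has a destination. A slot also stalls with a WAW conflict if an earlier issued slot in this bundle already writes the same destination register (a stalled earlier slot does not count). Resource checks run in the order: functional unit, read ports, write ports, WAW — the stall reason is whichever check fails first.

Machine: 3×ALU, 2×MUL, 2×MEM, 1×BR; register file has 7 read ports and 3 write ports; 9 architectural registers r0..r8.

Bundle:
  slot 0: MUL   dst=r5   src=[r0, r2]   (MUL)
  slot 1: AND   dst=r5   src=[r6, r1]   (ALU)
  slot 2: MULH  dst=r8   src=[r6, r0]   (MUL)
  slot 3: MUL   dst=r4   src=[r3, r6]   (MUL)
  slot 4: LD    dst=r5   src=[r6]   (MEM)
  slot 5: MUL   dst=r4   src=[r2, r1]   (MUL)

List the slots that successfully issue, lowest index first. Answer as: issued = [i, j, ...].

slot 0 (MUL): ISSUE — free A3,Mu1,Ld2,B1 rp5 wp2
slot 1 (ALU): stall WAW — free A3,Mu1,Ld2,B1 rp5 wp2
slot 2 (MUL): ISSUE — free A3,Mu0,Ld2,B1 rp3 wp1
slot 3 (MUL): stall FU — free A3,Mu0,Ld2,B1 rp3 wp1
slot 4 (MEM): stall WAW — free A3,Mu0,Ld2,B1 rp3 wp1
slot 5 (MUL): stall FU — free A3,Mu0,Ld2,B1 rp3 wp1

issued = [0, 2]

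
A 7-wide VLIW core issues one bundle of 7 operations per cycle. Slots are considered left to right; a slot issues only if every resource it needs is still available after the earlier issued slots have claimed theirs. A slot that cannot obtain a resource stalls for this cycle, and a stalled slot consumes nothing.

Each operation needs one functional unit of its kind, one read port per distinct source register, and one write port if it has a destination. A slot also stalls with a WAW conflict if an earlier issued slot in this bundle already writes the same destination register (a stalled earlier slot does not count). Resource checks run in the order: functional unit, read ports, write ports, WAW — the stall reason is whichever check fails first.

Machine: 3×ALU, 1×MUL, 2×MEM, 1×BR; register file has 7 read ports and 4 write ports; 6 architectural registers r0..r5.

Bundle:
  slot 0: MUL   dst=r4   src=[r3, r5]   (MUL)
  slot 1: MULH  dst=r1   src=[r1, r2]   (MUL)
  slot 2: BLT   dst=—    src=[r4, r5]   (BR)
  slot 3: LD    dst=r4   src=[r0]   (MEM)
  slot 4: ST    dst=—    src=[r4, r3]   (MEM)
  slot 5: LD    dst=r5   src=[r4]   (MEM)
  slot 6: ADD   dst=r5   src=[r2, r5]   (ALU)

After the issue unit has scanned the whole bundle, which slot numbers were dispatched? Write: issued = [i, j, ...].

issued = [0, 2, 4, 5]

#0 MUL src=r3,r5 dispatched  <A:3 Mu:0 Ld:2 B:1 rd:5 wr:3>
#1 MUL src=r1,r2 held:FU  <A:3 Mu:0 Ld:2 B:1 rd:5 wr:3>
#2 BR src=r4,r5 dispatched  <A:3 Mu:0 Ld:2 B:0 rd:3 wr:3>
#3 MEM src=r0 held:WAW  <A:3 Mu:0 Ld:2 B:0 rd:3 wr:3>
#4 MEM src=r4,r3 dispatched  <A:3 Mu:0 Ld:1 B:0 rd:1 wr:3>
#5 MEM src=r4 dispatched  <A:3 Mu:0 Ld:0 B:0 rd:0 wr:2>
#6 ALU src=r2,r5 held:RD_PORT  <A:3 Mu:0 Ld:0 B:0 rd:0 wr:2>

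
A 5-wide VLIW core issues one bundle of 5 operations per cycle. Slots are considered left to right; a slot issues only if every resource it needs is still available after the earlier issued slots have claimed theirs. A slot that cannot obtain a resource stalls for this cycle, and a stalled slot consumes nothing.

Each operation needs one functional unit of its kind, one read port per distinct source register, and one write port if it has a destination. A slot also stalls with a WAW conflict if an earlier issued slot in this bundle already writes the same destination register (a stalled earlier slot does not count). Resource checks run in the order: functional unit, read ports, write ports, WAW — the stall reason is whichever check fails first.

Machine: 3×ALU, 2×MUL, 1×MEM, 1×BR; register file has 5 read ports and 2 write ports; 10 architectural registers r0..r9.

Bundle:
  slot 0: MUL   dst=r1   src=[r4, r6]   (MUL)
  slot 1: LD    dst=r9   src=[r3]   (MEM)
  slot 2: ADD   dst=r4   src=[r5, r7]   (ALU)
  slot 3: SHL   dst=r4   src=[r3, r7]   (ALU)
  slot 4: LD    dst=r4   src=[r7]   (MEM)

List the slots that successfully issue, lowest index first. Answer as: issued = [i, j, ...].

#0 MUL src=r4,r6 dispatched  <A:3 Mu:1 Ld:1 B:1 rd:3 wr:1>
#1 MEM src=r3 dispatched  <A:3 Mu:1 Ld:0 B:1 rd:2 wr:0>
#2 ALU src=r5,r7 held:WR_PORT  <A:3 Mu:1 Ld:0 B:1 rd:2 wr:0>
#3 ALU src=r3,r7 held:WR_PORT  <A:3 Mu:1 Ld:0 B:1 rd:2 wr:0>
#4 MEM src=r7 held:FU  <A:3 Mu:1 Ld:0 B:1 rd:2 wr:0>

issued = [0, 1]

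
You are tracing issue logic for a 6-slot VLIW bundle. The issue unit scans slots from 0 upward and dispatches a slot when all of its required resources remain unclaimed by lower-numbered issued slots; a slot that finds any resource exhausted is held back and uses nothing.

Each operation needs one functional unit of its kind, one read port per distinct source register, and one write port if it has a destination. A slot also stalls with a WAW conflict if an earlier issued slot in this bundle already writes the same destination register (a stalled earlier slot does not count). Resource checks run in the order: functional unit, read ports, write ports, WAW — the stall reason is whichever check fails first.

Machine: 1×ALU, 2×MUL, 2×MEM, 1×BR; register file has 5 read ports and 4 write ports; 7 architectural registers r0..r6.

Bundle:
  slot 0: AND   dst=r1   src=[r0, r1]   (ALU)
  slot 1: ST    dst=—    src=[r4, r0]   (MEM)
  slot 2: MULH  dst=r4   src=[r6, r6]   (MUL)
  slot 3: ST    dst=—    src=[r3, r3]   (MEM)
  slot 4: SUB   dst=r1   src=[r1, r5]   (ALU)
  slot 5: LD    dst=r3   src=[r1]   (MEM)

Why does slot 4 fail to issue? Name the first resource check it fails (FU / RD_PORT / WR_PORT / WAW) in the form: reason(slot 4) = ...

reason(slot 4) = FU

[0] ALU needs rd=2 wr=1: ok; after: ALU=0 MUL=2 MEM=2 BR=1, R=3, W=3
[1] MEM needs rd=2 wr=0: ok; after: ALU=0 MUL=2 MEM=1 BR=1, R=1, W=3
[2] MUL needs rd=1 wr=1: ok; after: ALU=0 MUL=1 MEM=1 BR=1, R=0, W=2
[3] MEM needs rd=1 wr=0: RD_PORT; after: ALU=0 MUL=1 MEM=1 BR=1, R=0, W=2
[4] ALU needs rd=2 wr=1: FU; after: ALU=0 MUL=1 MEM=1 BR=1, R=0, W=2
[5] MEM needs rd=1 wr=1: RD_PORT; after: ALU=0 MUL=1 MEM=1 BR=1, R=0, W=2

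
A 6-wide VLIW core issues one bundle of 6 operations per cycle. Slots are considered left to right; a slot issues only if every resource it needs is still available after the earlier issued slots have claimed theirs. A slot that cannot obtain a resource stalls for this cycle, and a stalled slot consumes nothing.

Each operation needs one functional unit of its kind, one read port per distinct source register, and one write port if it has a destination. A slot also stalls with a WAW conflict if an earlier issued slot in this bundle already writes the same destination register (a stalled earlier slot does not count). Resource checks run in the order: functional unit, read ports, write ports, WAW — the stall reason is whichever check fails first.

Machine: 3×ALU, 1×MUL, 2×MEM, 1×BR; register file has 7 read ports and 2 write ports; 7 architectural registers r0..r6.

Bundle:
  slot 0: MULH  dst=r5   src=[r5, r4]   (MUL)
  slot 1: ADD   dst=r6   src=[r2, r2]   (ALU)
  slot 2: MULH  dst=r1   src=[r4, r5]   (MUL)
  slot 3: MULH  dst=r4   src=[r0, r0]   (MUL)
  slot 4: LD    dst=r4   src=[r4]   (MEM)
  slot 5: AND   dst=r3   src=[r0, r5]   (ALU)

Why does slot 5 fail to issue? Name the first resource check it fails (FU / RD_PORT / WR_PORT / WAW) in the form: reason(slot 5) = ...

[0] MUL needs rd=2 wr=1: ok; after: ALU=3 MUL=0 MEM=2 BR=1, R=5, W=1
[1] ALU needs rd=1 wr=1: ok; after: ALU=2 MUL=0 MEM=2 BR=1, R=4, W=0
[2] MUL needs rd=2 wr=1: FU; after: ALU=2 MUL=0 MEM=2 BR=1, R=4, W=0
[3] MUL needs rd=1 wr=1: FU; after: ALU=2 MUL=0 MEM=2 BR=1, R=4, W=0
[4] MEM needs rd=1 wr=1: WR_PORT; after: ALU=2 MUL=0 MEM=2 BR=1, R=4, W=0
[5] ALU needs rd=2 wr=1: WR_PORT; after: ALU=2 MUL=0 MEM=2 BR=1, R=4, W=0

reason(slot 5) = WR_PORT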